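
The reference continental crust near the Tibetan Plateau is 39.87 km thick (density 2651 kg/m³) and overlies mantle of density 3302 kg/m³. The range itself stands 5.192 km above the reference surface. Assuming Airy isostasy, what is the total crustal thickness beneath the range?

66.2 km

Root depth r = h ρ_c / (ρ_m − ρ_c) = 5.192 km × 2651 / 651 = 21.14 km.
Total thickness = T + h + r = 39.87 km + 5.192 km + 21.14 km = 66.2 km.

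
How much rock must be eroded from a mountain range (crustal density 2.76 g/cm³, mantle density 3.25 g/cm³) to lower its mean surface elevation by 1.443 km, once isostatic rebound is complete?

9.57 km

Net drop Δ = e − u = e − e ρ_c/ρ_m = e (ρ_m − ρ_c)/ρ_m.
e = Δ ρ_m/(ρ_m − ρ_c) = 1.443 km × 3.25/0.49 = 9.57 km.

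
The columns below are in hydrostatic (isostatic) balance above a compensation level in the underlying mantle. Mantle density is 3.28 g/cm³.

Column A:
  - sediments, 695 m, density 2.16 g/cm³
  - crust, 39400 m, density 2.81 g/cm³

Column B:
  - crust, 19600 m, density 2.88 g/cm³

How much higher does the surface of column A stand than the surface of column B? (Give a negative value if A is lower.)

For any compensation level in the mantle, the mantle terms cancel and isostasy reduces to e = (Σt_A − Σt_B) − (Σ(ρt)_A − Σ(ρt)_B) / ρ_m.
Σt_A = 40095 m; Σt_B = 19600 m; Σ(ρt)_A = 112215.2; Σ(ρt)_B = 56448 (in m·g/cm³).
e = (40095 − 19600) − (112215.2 − 56448) / 3.28 = 3490 m.

3490 m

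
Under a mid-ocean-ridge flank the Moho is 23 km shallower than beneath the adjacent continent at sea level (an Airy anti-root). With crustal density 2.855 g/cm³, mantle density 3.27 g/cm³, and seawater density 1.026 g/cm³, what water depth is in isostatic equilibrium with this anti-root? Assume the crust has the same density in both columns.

Replacing a thickness d of crust by seawater at the top must be balanced by replacing crust with mantle at the base: d (ρ_c − ρ_w) = a (ρ_m − ρ_c).
d = a (ρ_m − ρ_c)/(ρ_c − ρ_w) = 23 km × 0.415/1.829 = 5.22 km.

5.22 km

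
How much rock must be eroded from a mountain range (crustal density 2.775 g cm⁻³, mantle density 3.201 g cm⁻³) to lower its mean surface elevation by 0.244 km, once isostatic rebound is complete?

1.83 km

Net drop Δ = e − u = e − e ρ_c/ρ_m = e (ρ_m − ρ_c)/ρ_m.
e = Δ ρ_m/(ρ_m − ρ_c) = 0.244 km × 3.201/0.426 = 1.83 km.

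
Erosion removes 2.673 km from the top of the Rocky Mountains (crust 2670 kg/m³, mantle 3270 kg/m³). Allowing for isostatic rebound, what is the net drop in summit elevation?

Rebound u = e ρ_c/ρ_m = 2.673 km × 2670/3270 = 2.183 km.
Net surface drop = e − u = 2.673 km − 2.183 km = e (ρ_m − ρ_c)/ρ_m = 0.49 km.

0.49 km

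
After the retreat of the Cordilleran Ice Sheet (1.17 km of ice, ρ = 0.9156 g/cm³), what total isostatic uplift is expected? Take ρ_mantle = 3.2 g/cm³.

0.335 km

Removing the load lets mantle flow back in; uplift u satisfies ρ_ice t = ρ_m u.
u = t ρ_ice/ρ_m = 1.17 km × 0.9156/3.2 = 0.335 km.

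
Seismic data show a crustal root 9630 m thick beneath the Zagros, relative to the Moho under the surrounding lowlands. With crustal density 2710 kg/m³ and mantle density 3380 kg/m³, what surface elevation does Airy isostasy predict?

For local isostatic compensation: ρ_c h = (ρ_m − ρ_c) r.
h = r (ρ_m − ρ_c) / ρ_c = 9630 m × (3380 − 2710) / 2710 = 2380 m.

2380 m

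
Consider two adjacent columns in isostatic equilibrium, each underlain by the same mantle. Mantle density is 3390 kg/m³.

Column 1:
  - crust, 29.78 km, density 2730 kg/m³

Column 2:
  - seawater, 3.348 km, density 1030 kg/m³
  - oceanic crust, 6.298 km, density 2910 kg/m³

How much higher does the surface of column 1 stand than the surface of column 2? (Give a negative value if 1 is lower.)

2.58 km

For any compensation level in the mantle, the mantle terms cancel and isostasy reduces to e = (Σt_1 − Σt_2) − (Σ(ρt)_1 − Σ(ρt)_2) / ρ_m.
Σt_1 = 29.78 km; Σt_2 = 9.646 km; Σ(ρt)_1 = 81299.4; Σ(ρt)_2 = 21775.62 (in km·kg/m³).
e = (29.78 − 9.646) − (81299.4 − 21775.62) / 3390 = 2.58 km.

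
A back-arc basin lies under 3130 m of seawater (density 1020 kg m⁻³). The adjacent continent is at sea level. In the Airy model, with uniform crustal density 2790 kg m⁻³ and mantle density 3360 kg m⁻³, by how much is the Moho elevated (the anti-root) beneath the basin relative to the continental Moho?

9720 m

Isostatic balance requires: replacing crust with seawater at the top is compensated by replacing crust with mantle at the base: d (ρ_c − ρ_w) = a (ρ_m − ρ_c).
a = d (ρ_c − ρ_w)/(ρ_m − ρ_c) = 3130 m × 1770/570 = 9720 m.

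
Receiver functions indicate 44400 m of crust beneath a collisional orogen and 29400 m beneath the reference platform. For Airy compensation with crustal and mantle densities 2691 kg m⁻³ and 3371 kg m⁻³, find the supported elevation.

Excess crust Δ = 44400 m − 29400 m = 15000 m, split between elevation h and root r with h + r = Δ.
Airy balance ρ_c h = (ρ_m − ρ_c) r gives r = h ρ_c/(ρ_m − ρ_c), so h (1 + ρ_c/(ρ_m − ρ_c)) = Δ, i.e. h = Δ (ρ_m − ρ_c)/ρ_m.
h = 15000 m × 680/3371 = 3030 m.

3030 m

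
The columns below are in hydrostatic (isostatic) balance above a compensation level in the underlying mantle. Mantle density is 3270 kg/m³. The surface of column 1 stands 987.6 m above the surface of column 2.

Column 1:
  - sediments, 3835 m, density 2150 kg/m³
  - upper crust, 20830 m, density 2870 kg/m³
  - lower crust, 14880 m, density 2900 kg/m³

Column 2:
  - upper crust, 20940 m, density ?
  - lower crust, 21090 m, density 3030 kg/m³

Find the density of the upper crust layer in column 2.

Take the compensation level at the base of the deeper column (depth z_c below the surface of column 1) and equate Σ ρ_i t_i down to z_c; mantle fills any gap and the z_c terms cancel.
Column 1: 3835×2150 + 20830×2870 + 14880×2900 + (z_c − 39545)×3270
Column 2: 987.6×0 + 20940×ρ + 21090×3030 + (z_c − 987.6 − 42030)×3270
The z_c×3270 term appears on both sides and cancels. Collect the known terms of each column as K = Σ(ρt)_known − 3270 × (depth of known layers): K_1 = 111179350 − 3270×39545 = −18132800; K_2 = 63902700 − 3270×(987.6 + 42030) = −76764852.
Balance: K_1 = K_2 + 20940×ρ, so ρ = (K_1 − K_2)/20940 = 58632100/20940 = 2800 kg/m³.

2800 kg/m³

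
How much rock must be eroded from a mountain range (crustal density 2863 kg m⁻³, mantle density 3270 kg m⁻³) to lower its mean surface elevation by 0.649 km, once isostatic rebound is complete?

Net drop Δ = e − u = e − e ρ_c/ρ_m = e (ρ_m − ρ_c)/ρ_m.
e = Δ ρ_m/(ρ_m − ρ_c) = 0.649 km × 3270/407 = 5.21 km.

5.21 km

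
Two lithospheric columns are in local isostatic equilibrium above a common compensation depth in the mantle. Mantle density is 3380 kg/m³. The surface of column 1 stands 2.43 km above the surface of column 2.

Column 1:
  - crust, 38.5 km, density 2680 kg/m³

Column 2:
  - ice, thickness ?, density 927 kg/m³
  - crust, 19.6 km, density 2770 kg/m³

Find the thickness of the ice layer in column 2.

2.76 km

Take the compensation level at the base of the deeper column (depth z_c below the surface of column 1) and equate Σ ρ_i t_i down to z_c; mantle fills any gap and the z_c terms cancel.
Column 1: 38.5×2680 + (z_c − 38.5)×3380
Column 2: 2.43×0 + x×927 + 19.6×2770 + (z_c − 2.43 − 19.6 − x)×3380
The z_c×3380 term appears on both sides and cancels. Collect the known terms of each column as K = Σ(ρt)_known − 3380 × (depth of known layers): K_1 = 103180 − 3380×38.5 = −26950; K_2 = 54292 − 3380×(2.43 + 19.6) = −20169.4.
Balance: K_1 = K_2 − x×(3380 − 927), so x = (K_2 − K_1)/(3380 − 927) = 6780.6/2453 = 2.76 km.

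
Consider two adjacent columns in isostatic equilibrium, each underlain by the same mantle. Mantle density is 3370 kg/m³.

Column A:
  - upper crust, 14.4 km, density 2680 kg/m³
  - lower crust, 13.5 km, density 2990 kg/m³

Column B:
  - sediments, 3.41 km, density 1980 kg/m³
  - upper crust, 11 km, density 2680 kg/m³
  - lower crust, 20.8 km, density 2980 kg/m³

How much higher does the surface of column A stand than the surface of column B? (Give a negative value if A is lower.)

For any compensation level in the mantle, the mantle terms cancel and isostasy reduces to e = (Σt_A − Σt_B) − (Σ(ρt)_A − Σ(ρt)_B) / ρ_m.
Σt_A = 27.9 km; Σt_B = 35.21 km; Σ(ρt)_A = 78957; Σ(ρt)_B = 98215.8 (in km·kg/m³).
e = (27.9 − 35.21) − (78957 − 98215.8) / 3370 = −1.6 km.

−1.6 km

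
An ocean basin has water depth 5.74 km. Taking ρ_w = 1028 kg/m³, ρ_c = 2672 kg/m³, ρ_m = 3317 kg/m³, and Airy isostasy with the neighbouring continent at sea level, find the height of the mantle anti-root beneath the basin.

Equating mass per unit area of the two columns: replacing crust with seawater at the top is compensated by replacing crust with mantle at the base: d (ρ_c − ρ_w) = a (ρ_m − ρ_c).
a = d (ρ_c − ρ_w)/(ρ_m − ρ_c) = 5.74 km × 1644/645 = 14.6 km.

14.6 km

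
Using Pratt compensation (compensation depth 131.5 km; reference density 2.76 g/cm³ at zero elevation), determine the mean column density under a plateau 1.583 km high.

2.73 g/cm³

Pratt balance: ρ_ref D = ρ (D + h).
ρ = ρ_ref D/(D + h) = 2.76 × 131.5 km/(131.5 km + 1.583 km) = 2.73 g/cm³.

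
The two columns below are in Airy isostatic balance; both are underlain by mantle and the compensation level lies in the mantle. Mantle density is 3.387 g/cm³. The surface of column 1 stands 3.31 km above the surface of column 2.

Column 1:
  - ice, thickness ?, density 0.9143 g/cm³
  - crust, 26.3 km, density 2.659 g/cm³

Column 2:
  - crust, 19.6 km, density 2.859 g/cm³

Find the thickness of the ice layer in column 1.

0.976 km

Take the compensation level at the base of the deeper column (depth z_c below the surface of column 1) and equate Σ ρ_i t_i down to z_c; mantle fills any gap and the z_c terms cancel.
Column 1: x×0.9143 + 26.3×2.659 + (z_c − 26.3 − x)×3.387
Column 2: 3.31×0 + 19.6×2.859 + (z_c − 3.31 − 19.6)×3.387
The z_c×3.387 term appears on both sides and cancels. Collect the known terms of each column as K = Σ(ρt)_known − 3.387 × (depth of known layers): K_1 = 69.9317 − 3.387×26.3 = −19.1464; K_2 = 56.0364 − 3.387×(3.31 + 19.6) = −21.55977.
Balance: K_1 − x×(3.387 − 0.9143) = K_2, so x = (K_1 − K_2)/(3.387 − 0.9143) = 2.41337/2.4727 = 0.976 km.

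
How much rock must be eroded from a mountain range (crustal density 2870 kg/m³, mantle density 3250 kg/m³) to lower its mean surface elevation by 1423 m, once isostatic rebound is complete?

Net drop Δ = e − u = e − e ρ_c/ρ_m = e (ρ_m − ρ_c)/ρ_m.
e = Δ ρ_m/(ρ_m − ρ_c) = 1423 m × 3250/380 = 12200 m.

12200 m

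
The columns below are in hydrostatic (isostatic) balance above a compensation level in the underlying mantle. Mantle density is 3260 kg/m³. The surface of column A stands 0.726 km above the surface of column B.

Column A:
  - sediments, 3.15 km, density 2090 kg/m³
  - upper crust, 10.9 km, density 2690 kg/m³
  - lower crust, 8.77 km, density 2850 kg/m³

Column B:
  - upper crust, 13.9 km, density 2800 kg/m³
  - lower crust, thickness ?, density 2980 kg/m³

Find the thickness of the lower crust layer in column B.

Take the compensation level at the base of the deeper column (depth z_c below the surface of column A) and equate Σ ρ_i t_i down to z_c; mantle fills any gap and the z_c terms cancel.
Column A: 3.15×2090 + 10.9×2690 + 8.77×2850 + (z_c − 22.82)×3260
Column B: 0.726×0 + 13.9×2800 + x×2980 + (z_c − 0.726 − 13.9 − x)×3260
The z_c×3260 term appears on both sides and cancels. Collect the known terms of each column as K = Σ(ρt)_known − 3260 × (depth of known layers): K_A = 60899 − 3260×22.82 = −13494.2; K_B = 38920 − 3260×(0.726 + 13.9) = −8760.76.
Balance: K_A = K_B − x×(3260 − 2980), so x = (K_B − K_A)/(3260 − 2980) = 4733.44/280 = 16.9 km.

16.9 km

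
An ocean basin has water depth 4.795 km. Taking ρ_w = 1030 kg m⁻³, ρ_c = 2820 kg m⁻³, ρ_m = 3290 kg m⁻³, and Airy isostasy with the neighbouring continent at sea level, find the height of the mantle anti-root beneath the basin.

Balancing pressure at the compensation depth: replacing crust with seawater at the top is compensated by replacing crust with mantle at the base: d (ρ_c − ρ_w) = a (ρ_m − ρ_c).
a = d (ρ_c − ρ_w)/(ρ_m − ρ_c) = 4.795 km × 1790/470 = 18.3 km.

18.3 km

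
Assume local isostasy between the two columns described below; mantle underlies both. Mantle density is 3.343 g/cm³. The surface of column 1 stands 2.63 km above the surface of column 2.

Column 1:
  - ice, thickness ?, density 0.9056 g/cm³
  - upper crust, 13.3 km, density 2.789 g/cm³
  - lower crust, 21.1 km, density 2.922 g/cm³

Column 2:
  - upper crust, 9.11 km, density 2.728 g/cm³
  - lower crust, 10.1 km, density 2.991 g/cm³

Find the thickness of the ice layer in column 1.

0.697 km

Take the compensation level at the base of the deeper column (depth z_c below the surface of column 1) and equate Σ ρ_i t_i down to z_c; mantle fills any gap and the z_c terms cancel.
Column 1: x×0.9056 + 13.3×2.789 + 21.1×2.922 + (z_c − 34.4 − x)×3.343
Column 2: 2.63×0 + 9.11×2.728 + 10.1×2.991 + (z_c − 2.63 − 19.21)×3.343
The z_c×3.343 term appears on both sides and cancels. Collect the known terms of each column as K = Σ(ρt)_known − 3.343 × (depth of known layers): K_1 = 98.7479 − 3.343×34.4 = −16.2513; K_2 = 55.06118 − 3.343×(2.63 + 19.21) = −17.94994.
Balance: K_1 − x×(3.343 − 0.9056) = K_2, so x = (K_1 − K_2)/(3.343 − 0.9056) = 1.69864/2.4374 = 0.697 km.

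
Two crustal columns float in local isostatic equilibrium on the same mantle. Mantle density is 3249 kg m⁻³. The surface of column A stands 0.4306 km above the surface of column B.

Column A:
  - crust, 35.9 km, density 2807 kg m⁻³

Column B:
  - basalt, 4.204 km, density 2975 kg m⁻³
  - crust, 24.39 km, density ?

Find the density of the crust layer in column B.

2700 kg m⁻³

Take the compensation level at the base of the deeper column (depth z_c below the surface of column A) and equate Σ ρ_i t_i down to z_c; mantle fills any gap and the z_c terms cancel.
Column A: 35.9×2807 + (z_c − 35.9)×3249
Column B: 0.4306×0 + 4.204×2975 + 24.39×ρ + (z_c − 0.4306 − 28.594)×3249
The z_c×3249 term appears on both sides and cancels. Collect the known terms of each column as K = Σ(ρt)_known − 3249 × (depth of known layers): K_A = 100771.3 − 3249×35.9 = −15867.8; K_B = 12506.9 − 3249×(0.4306 + 28.594) = −81794.0254.
Balance: K_A = K_B + 24.39×ρ, so ρ = (K_A − K_B)/24.39 = 65926.2/24.39 = 2700 kg m⁻³.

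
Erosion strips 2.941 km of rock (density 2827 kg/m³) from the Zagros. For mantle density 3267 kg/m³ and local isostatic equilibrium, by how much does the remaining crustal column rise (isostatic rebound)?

Unloading: uplift u = e ρ_c/ρ_m = 2.941 km × 2827/3267 = 2.54 km.

2.54 km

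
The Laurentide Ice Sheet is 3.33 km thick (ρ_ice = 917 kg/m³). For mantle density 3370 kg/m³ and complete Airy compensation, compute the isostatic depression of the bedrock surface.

For local isostatic compensation: the ice load ρ_ice t is balanced by mantle displaced below, ρ_m s.
s = t ρ_ice / ρ_m = 3.33 km × 917/3370 = 0.906 km.

0.906 km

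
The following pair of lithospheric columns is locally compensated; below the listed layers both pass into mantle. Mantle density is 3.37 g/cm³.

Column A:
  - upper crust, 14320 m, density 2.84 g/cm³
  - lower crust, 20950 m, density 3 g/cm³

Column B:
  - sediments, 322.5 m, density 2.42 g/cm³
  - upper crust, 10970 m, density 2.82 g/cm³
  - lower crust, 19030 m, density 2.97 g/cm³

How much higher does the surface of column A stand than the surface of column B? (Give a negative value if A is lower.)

For any compensation level in the mantle, the mantle terms cancel and isostasy reduces to e = (Σt_A − Σt_B) − (Σ(ρt)_A − Σ(ρt)_B) / ρ_m.
Σt_A = 35270 m; Σt_B = 30322.5 m; Σ(ρt)_A = 103518.8; Σ(ρt)_B = 88234.95 (in m·g/cm³).
e = (35270 − 30322.5) − (103518.8 − 88234.95) / 3.37 = 412 m.

412 m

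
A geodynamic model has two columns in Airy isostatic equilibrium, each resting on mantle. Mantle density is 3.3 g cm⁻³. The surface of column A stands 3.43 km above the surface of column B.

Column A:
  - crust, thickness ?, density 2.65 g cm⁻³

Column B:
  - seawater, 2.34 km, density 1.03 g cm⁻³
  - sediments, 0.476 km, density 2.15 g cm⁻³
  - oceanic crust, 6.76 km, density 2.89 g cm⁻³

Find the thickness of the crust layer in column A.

Take the compensation level at the base of the deeper column (depth z_c below the surface of column A) and equate Σ ρ_i t_i down to z_c; mantle fills any gap and the z_c terms cancel.
Column A: x×2.65 + (z_c − 0 − x)×3.3
Column B: 3.43×0 + 2.34×1.03 + 0.476×2.15 + 6.76×2.89 + (z_c − 3.43 − 9.576)×3.3
The z_c×3.3 term appears on both sides and cancels. Collect the known terms of each column as K = Σ(ρt)_known − 3.3 × (depth of known layers): K_A = 0 − 3.3×0 = 0; K_B = 22.97 − 3.3×(3.43 + 9.576) = −19.9498.
Balance: K_A − x×(3.3 − 2.65) = K_B, so x = (K_A − K_B)/(3.3 − 2.65) = 19.9498/0.65 = 30.7 km.

30.7 km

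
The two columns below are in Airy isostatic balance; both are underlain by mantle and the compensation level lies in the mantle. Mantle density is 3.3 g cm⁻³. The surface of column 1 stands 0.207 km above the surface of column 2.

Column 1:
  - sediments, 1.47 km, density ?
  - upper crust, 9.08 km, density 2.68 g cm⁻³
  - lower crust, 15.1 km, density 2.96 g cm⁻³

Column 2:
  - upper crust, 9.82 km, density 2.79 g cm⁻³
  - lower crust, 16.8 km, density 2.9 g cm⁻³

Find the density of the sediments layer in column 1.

2.18 g cm⁻³

Take the compensation level at the base of the deeper column (depth z_c below the surface of column 1) and equate Σ ρ_i t_i down to z_c; mantle fills any gap and the z_c terms cancel.
Column 1: 1.47×ρ + 9.08×2.68 + 15.1×2.96 + (z_c − 25.65)×3.3
Column 2: 0.207×0 + 9.82×2.79 + 16.8×2.9 + (z_c − 0.207 − 26.62)×3.3
The z_c×3.3 term appears on both sides and cancels. Collect the known terms of each column as K = Σ(ρt)_known − 3.3 × (depth of known layers): K_1 = 69.0304 − 3.3×25.65 = −15.6146; K_2 = 76.1178 − 3.3×(0.207 + 26.62) = −12.4113.
Balance: K_1 + 1.47×ρ = K_2, so ρ = (K_2 − K_1)/1.47 = 3.2033/1.47 = 2.18 g cm⁻³.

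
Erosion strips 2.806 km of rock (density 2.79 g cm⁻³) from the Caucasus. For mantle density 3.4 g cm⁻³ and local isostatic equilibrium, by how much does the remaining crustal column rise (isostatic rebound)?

2.3 km

Unloading: uplift u = e ρ_c/ρ_m = 2.806 km × 2.79/3.4 = 2.3 km.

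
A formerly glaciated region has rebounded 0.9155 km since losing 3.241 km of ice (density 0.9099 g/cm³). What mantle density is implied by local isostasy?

3.22 g/cm³

ρ_m = ρ_ice t / u = 0.9099 × 3.241 km/0.9155 km = 3.22 g/cm³.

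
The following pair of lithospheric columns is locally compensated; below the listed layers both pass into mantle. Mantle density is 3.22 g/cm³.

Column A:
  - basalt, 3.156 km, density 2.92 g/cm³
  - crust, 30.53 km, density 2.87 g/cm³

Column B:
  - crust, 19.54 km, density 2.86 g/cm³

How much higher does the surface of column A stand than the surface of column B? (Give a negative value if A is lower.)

1.43 km

For any compensation level in the mantle, the mantle terms cancel and isostasy reduces to e = (Σt_A − Σt_B) − (Σ(ρt)_A − Σ(ρt)_B) / ρ_m.
Σt_A = 33.686 km; Σt_B = 19.54 km; Σ(ρt)_A = 96.83662; Σ(ρt)_B = 55.8844 (in km·g/cm³).
e = (33.686 − 19.54) − (96.83662 − 55.8844) / 3.22 = 1.43 km.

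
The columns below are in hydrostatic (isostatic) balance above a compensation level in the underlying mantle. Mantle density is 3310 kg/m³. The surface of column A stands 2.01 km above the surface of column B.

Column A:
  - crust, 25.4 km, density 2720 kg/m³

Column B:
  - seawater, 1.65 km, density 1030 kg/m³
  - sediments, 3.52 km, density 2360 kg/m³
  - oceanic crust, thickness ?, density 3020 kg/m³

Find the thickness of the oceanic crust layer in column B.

4.23 km

Take the compensation level at the base of the deeper column (depth z_c below the surface of column A) and equate Σ ρ_i t_i down to z_c; mantle fills any gap and the z_c terms cancel.
Column A: 25.4×2720 + (z_c − 25.4)×3310
Column B: 2.01×0 + 1.65×1030 + 3.52×2360 + x×3020 + (z_c − 2.01 − 5.17 − x)×3310
The z_c×3310 term appears on both sides and cancels. Collect the known terms of each column as K = Σ(ρt)_known − 3310 × (depth of known layers): K_A = 69088 − 3310×25.4 = −14986; K_B = 10006.7 − 3310×(2.01 + 5.17) = −13759.1.
Balance: K_A = K_B − x×(3310 − 3020), so x = (K_B − K_A)/(3310 − 3020) = 1226.9/290 = 4.23 km.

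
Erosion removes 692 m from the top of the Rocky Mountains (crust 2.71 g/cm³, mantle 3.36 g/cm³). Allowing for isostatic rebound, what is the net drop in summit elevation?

Rebound u = e ρ_c/ρ_m = 692 m × 2.71/3.36 = 558.1 m.
Net surface drop = e − u = 692 m − 558.1 m = e (ρ_m − ρ_c)/ρ_m = 134 m.

134 m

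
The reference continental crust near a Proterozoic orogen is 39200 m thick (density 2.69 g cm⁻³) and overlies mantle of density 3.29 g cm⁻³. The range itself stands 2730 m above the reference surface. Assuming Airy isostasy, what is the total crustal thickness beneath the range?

Root depth r = h ρ_c / (ρ_m − ρ_c) = 2730 m × 2.69 / 0.6 = 12240 m.
Total thickness = T + h + r = 39200 m + 2730 m + 12240 m = 54200 m.

54200 m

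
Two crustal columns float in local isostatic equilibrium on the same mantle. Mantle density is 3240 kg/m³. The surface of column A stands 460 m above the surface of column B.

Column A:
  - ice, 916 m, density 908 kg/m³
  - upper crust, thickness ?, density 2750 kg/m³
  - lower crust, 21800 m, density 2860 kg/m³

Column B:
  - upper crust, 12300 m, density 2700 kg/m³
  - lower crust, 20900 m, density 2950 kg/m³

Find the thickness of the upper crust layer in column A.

7700 m

Take the compensation level at the base of the deeper column (depth z_c below the surface of column A) and equate Σ ρ_i t_i down to z_c; mantle fills any gap and the z_c terms cancel.
Column A: 916×908 + x×2750 + 21800×2860 + (z_c − 22716 − x)×3240
Column B: 460×0 + 12300×2700 + 20900×2950 + (z_c − 460 − 33200)×3240
The z_c×3240 term appears on both sides and cancels. Collect the known terms of each column as K = Σ(ρt)_known − 3240 × (depth of known layers): K_A = 63179728 − 3240×22716 = −10420112; K_B = 94865000 − 3240×(460 + 33200) = −14193400.
Balance: K_A − x×(3240 − 2750) = K_B, so x = (K_A − K_B)/(3240 − 2750) = 3773290/490 = 7700 m.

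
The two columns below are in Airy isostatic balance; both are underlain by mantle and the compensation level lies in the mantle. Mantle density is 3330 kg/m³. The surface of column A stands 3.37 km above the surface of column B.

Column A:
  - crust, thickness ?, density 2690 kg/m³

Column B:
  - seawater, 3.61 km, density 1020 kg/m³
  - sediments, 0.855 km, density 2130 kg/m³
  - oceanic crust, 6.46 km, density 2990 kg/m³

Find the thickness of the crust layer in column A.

35.6 km

Take the compensation level at the base of the deeper column (depth z_c below the surface of column A) and equate Σ ρ_i t_i down to z_c; mantle fills any gap and the z_c terms cancel.
Column A: x×2690 + (z_c − 0 − x)×3330
Column B: 3.37×0 + 3.61×1020 + 0.855×2130 + 6.46×2990 + (z_c − 3.37 − 10.925)×3330
The z_c×3330 term appears on both sides and cancels. Collect the known terms of each column as K = Σ(ρt)_known − 3330 × (depth of known layers): K_A = 0 − 3330×0 = 0; K_B = 24818.75 − 3330×(3.37 + 10.925) = −22783.6.
Balance: K_A − x×(3330 − 2690) = K_B, so x = (K_A − K_B)/(3330 − 2690) = 22783.6/640 = 35.6 km.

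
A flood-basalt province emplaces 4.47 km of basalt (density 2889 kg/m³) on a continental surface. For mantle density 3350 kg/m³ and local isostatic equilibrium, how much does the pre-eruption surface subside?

3.85 km

Subaerial loading: s = t ρ_load / ρ_m.
s = 4.47 km × 2889/3350 = 3.85 km.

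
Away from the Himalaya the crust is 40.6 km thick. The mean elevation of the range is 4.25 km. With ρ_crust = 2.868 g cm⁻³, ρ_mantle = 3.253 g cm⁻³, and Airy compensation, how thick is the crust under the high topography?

76.5 km

Root depth r = h ρ_c / (ρ_m − ρ_c) = 4.25 km × 2.868 / 0.385 = 31.66 km.
Total thickness = T + h + r = 40.6 km + 4.25 km + 31.66 km = 76.5 km.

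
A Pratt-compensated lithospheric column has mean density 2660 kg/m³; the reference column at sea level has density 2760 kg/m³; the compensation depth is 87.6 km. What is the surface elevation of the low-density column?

3.29 km

ρ_ref D = ρ (D + h) → h = D (ρ_ref − ρ)/ρ.
h = 87.6 km × (2760 − 2660)/2660 = 3.29 km.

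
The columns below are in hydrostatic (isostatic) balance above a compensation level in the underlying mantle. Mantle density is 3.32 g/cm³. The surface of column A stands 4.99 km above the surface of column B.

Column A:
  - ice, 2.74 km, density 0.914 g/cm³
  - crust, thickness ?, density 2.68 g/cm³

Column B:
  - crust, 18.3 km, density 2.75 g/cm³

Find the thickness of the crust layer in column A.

31.9 km

Take the compensation level at the base of the deeper column (depth z_c below the surface of column A) and equate Σ ρ_i t_i down to z_c; mantle fills any gap and the z_c terms cancel.
Column A: 2.74×0.914 + x×2.68 + (z_c − 2.74 − x)×3.32
Column B: 4.99×0 + 18.3×2.75 + (z_c − 4.99 − 18.3)×3.32
The z_c×3.32 term appears on both sides and cancels. Collect the known terms of each column as K = Σ(ρt)_known − 3.32 × (depth of known layers): K_A = 2.50436 − 3.32×2.74 = −6.59244; K_B = 50.325 − 3.32×(4.99 + 18.3) = −26.9978.
Balance: K_A − x×(3.32 − 2.68) = K_B, so x = (K_A − K_B)/(3.32 − 2.68) = 20.4054/0.64 = 31.9 km.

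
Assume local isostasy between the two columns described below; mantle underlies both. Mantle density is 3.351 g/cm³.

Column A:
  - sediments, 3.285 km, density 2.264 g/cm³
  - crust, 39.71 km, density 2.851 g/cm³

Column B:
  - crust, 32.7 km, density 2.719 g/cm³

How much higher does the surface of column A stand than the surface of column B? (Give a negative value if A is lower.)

For any compensation level in the mantle, the mantle terms cancel and isostasy reduces to e = (Σt_A − Σt_B) − (Σ(ρt)_A − Σ(ρt)_B) / ρ_m.
Σt_A = 42.995 km; Σt_B = 32.7 km; Σ(ρt)_A = 120.65045; Σ(ρt)_B = 88.9113 (in km·g/cm³).
e = (42.995 − 32.7) − (120.65045 − 88.9113) / 3.351 = 0.823 km.

0.823 km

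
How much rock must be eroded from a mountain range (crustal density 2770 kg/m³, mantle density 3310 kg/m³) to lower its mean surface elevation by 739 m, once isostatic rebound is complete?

4530 m

Net drop Δ = e − u = e − e ρ_c/ρ_m = e (ρ_m − ρ_c)/ρ_m.
e = Δ ρ_m/(ρ_m − ρ_c) = 739 m × 3310/540 = 4530 m.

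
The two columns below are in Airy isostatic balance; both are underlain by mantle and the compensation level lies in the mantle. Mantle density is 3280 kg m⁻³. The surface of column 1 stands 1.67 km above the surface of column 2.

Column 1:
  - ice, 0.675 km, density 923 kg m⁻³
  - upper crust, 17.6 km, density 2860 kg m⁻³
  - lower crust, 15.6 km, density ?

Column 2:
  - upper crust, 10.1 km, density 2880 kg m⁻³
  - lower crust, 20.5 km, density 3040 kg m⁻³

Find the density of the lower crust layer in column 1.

2930 kg m⁻³

Take the compensation level at the base of the deeper column (depth z_c below the surface of column 1) and equate Σ ρ_i t_i down to z_c; mantle fills any gap and the z_c terms cancel.
Column 1: 0.675×923 + 17.6×2860 + 15.6×ρ + (z_c − 33.875)×3280
Column 2: 1.67×0 + 10.1×2880 + 20.5×3040 + (z_c − 1.67 − 30.6)×3280
The z_c×3280 term appears on both sides and cancels. Collect the known terms of each column as K = Σ(ρt)_known − 3280 × (depth of known layers): K_1 = 50959.025 − 3280×33.875 = −60150.975; K_2 = 91408 − 3280×(1.67 + 30.6) = −14437.6.
Balance: K_1 + 15.6×ρ = K_2, so ρ = (K_2 − K_1)/15.6 = 45713.4/15.6 = 2930 kg m⁻³.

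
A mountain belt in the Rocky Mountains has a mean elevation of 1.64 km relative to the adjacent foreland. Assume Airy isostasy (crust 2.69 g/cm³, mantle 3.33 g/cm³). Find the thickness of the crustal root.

6.89 km

For local isostatic compensation: the weight of the topography is balanced by the buoyancy of the root, ρ_c h = (ρ_m − ρ_c) r.
r = h · ρ_c / (ρ_m − ρ_c) = 1.64 km × 2.69 / (3.33 − 2.69) = 6.89 km.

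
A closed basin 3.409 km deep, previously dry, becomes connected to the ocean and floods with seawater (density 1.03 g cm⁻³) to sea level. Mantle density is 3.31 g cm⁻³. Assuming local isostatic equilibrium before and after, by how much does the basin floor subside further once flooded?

1.54 km

After flooding the water column is d + s deep. Its weight must equal the weight of mantle displaced by the extra subsidence s: (d + s) ρ_w = s ρ_m.
s = d ρ_w / (ρ_m − ρ_w) = 3.409 km × 1.03/(3.31 − 1.03) = 1.54 km.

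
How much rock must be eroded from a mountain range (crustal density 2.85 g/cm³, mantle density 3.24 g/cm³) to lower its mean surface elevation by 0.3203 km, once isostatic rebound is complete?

2.66 km

Net drop Δ = e − u = e − e ρ_c/ρ_m = e (ρ_m − ρ_c)/ρ_m.
e = Δ ρ_m/(ρ_m − ρ_c) = 0.3203 km × 3.24/0.39 = 2.66 km.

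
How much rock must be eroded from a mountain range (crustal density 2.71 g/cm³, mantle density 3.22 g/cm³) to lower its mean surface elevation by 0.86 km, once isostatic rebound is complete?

Net drop Δ = e − u = e − e ρ_c/ρ_m = e (ρ_m − ρ_c)/ρ_m.
e = Δ ρ_m/(ρ_m − ρ_c) = 0.86 km × 3.22/0.51 = 5.43 km.

5.43 km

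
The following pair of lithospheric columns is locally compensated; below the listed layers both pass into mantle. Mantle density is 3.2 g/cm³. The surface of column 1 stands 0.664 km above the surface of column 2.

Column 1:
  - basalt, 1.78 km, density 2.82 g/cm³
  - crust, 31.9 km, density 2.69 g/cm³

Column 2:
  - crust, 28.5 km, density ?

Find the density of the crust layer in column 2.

Take the compensation level at the base of the deeper column (depth z_c below the surface of column 1) and equate Σ ρ_i t_i down to z_c; mantle fills any gap and the z_c terms cancel.
Column 1: 1.78×2.82 + 31.9×2.69 + (z_c − 33.68)×3.2
Column 2: 0.664×0 + 28.5×ρ + (z_c − 0.664 − 28.5)×3.2
The z_c×3.2 term appears on both sides and cancels. Collect the known terms of each column as K = Σ(ρt)_known − 3.2 × (depth of known layers): K_1 = 90.8306 − 3.2×33.68 = −16.9454; K_2 = 0 − 3.2×(0.664 + 28.5) = −93.3248.
Balance: K_1 = K_2 + 28.5×ρ, so ρ = (K_1 − K_2)/28.5 = 76.3794/28.5 = 2.68 g/cm³.

2.68 g/cm³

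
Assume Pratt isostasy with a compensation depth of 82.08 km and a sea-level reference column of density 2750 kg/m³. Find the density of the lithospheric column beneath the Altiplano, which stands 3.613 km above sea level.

2630 kg/m³

Pratt balance: ρ_ref D = ρ (D + h).
ρ = ρ_ref D/(D + h) = 2750 × 82.08 km/(82.08 km + 3.613 km) = 2630 kg/m³.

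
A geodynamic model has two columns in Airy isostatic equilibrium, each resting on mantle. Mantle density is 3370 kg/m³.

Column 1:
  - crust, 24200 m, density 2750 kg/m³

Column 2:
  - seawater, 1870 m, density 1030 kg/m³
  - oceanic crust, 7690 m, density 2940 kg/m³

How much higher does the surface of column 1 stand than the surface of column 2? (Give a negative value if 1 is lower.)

2170 m

For any compensation level in the mantle, the mantle terms cancel and isostasy reduces to e = (Σt_1 − Σt_2) − (Σ(ρt)_1 − Σ(ρt)_2) / ρ_m.
Σt_1 = 24200 m; Σt_2 = 9560 m; Σ(ρt)_1 = 66550000; Σ(ρt)_2 = 24534700 (in m·kg/m³).
e = (24200 − 9560) − (66550000 − 24534700) / 3370 = 2170 m.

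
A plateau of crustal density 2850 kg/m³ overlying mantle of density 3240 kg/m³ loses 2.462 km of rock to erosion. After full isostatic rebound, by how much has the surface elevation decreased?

0.296 km

Rebound u = e ρ_c/ρ_m = 2.462 km × 2850/3240 = 2.166 km.
Net surface drop = e − u = 2.462 km − 2.166 km = e (ρ_m − ρ_c)/ρ_m = 0.296 km.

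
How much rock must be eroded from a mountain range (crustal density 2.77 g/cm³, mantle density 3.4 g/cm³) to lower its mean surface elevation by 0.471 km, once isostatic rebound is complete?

Net drop Δ = e − u = e − e ρ_c/ρ_m = e (ρ_m − ρ_c)/ρ_m.
e = Δ ρ_m/(ρ_m − ρ_c) = 0.471 km × 3.4/0.63 = 2.54 km.

2.54 km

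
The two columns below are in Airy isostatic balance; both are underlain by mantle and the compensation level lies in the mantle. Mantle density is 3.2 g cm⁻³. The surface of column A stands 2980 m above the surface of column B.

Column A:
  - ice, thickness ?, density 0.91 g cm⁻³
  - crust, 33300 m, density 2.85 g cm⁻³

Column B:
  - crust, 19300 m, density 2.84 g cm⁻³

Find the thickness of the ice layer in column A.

2110 m

Take the compensation level at the base of the deeper column (depth z_c below the surface of column A) and equate Σ ρ_i t_i down to z_c; mantle fills any gap and the z_c terms cancel.
Column A: x×0.91 + 33300×2.85 + (z_c − 33300 − x)×3.2
Column B: 2980×0 + 19300×2.84 + (z_c − 2980 − 19300)×3.2
The z_c×3.2 term appears on both sides and cancels. Collect the known terms of each column as K = Σ(ρt)_known − 3.2 × (depth of known layers): K_A = 94905 − 3.2×33300 = −11655; K_B = 54812 − 3.2×(2980 + 19300) = −16484.
Balance: K_A − x×(3.2 − 0.91) = K_B, so x = (K_A − K_B)/(3.2 − 0.91) = 4829/2.29 = 2110 m.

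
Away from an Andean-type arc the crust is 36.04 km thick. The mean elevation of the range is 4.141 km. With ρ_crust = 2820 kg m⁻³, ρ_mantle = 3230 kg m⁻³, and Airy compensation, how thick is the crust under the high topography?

Root depth r = h ρ_c / (ρ_m − ρ_c) = 4.141 km × 2820 / 410 = 28.48 km.
Total thickness = T + h + r = 36.04 km + 4.141 km + 28.48 km = 68.7 km.

68.7 km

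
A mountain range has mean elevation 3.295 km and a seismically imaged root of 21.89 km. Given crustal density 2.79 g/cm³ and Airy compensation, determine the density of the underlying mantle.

3.21 g/cm³

Airy balance: ρ_c h = (ρ_m − ρ_c) r → ρ_m = ρ_c (1 + h/r).
ρ_m = 2.79 × (1 + 3.295 km/21.89 km) = 3.21 g/cm³.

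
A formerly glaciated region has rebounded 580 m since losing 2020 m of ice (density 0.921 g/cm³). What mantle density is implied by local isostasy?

ρ_m = ρ_ice t / u = 0.921 × 2020 m/580 m = 3.21 g/cm³.

3.21 g/cm³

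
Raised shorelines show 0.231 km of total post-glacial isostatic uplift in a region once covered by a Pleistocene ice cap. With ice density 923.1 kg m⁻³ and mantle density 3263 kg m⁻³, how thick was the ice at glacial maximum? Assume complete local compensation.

0.817 km

u = t ρ_ice/ρ_m → t = u ρ_m/ρ_ice = 0.231 km × 3263/923.1 = 0.817 km.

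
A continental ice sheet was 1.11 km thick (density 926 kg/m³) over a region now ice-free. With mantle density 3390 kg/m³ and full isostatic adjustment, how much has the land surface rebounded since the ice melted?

Removing the load lets mantle flow back in; uplift u satisfies ρ_ice t = ρ_m u.
u = t ρ_ice/ρ_m = 1.11 km × 926/3390 = 0.303 km.

0.303 km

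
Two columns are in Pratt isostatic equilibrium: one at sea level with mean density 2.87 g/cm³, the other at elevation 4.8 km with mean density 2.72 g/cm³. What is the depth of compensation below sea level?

87 km

ρ_ref D = ρ (D + h) → D (ρ_ref − ρ) = ρ h.
D = ρ h/(ρ_ref − ρ) = 2.72 × 4.8 km/(2.87 − 2.72) = 87 km.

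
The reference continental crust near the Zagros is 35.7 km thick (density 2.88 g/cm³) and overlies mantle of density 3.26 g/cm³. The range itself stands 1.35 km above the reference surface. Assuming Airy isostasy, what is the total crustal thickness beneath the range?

Root depth r = h ρ_c / (ρ_m − ρ_c) = 1.35 km × 2.88 / 0.38 = 10.23 km.
Total thickness = T + h + r = 35.7 km + 1.35 km + 10.23 km = 47.3 km.

47.3 km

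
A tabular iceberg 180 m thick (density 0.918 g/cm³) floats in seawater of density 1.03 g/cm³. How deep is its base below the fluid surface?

160 m

Draft d = t ρ_obj/ρ_fluid = 180 m × 0.918/1.03 = 160 m.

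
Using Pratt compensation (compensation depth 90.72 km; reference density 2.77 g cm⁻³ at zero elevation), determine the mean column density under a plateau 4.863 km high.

Pratt balance: ρ_ref D = ρ (D + h).
ρ = ρ_ref D/(D + h) = 2.77 × 90.72 km/(90.72 km + 4.863 km) = 2.63 g cm⁻³.

2.63 g cm⁻³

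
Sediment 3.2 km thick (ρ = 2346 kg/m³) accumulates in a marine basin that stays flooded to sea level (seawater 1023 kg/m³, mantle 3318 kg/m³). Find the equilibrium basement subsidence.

Submarine loading: the sediment displaces seawater, and the subsidence is in turn flooded, so s (ρ_m − ρ_w) = t (ρ_sed − ρ_w).
s = 3.2 km × (2346 − 1023) / (3318 − 1023) = 1.84 km.

1.84 km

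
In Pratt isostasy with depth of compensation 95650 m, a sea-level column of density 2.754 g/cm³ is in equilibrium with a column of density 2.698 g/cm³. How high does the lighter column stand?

ρ_ref D = ρ (D + h) → h = D (ρ_ref − ρ)/ρ.
h = 95650 m × (2.754 − 2.698)/2.698 = 1990 m.

1990 m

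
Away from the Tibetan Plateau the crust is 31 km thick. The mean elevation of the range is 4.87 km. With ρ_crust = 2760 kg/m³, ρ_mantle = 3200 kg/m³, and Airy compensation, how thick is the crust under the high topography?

66.4 km

Root depth r = h ρ_c / (ρ_m − ρ_c) = 4.87 km × 2760 / 440 = 30.55 km.
Total thickness = T + h + r = 31 km + 4.87 km + 30.55 km = 66.4 km.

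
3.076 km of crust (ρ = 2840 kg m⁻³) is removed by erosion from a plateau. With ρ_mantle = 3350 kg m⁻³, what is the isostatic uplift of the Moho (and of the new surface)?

Unloading: uplift u = e ρ_c/ρ_m = 3.076 km × 2840/3350 = 2.61 km.

2.61 km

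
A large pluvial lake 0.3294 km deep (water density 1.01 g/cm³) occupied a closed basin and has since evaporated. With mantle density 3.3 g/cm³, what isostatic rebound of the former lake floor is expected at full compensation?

0.101 km

u = d ρ_w/ρ_m = 0.3294 km × 1.01/3.3 = 0.101 km.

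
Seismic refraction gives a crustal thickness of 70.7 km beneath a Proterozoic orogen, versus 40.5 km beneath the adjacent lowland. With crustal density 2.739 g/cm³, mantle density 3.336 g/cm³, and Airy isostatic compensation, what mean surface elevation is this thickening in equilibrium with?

5.4 km

Excess crust Δ = 70.7 km − 40.5 km = 30.2 km, split between elevation h and root r with h + r = Δ.
Airy balance ρ_c h = (ρ_m − ρ_c) r gives r = h ρ_c/(ρ_m − ρ_c), so h (1 + ρ_c/(ρ_m − ρ_c)) = Δ, i.e. h = Δ (ρ_m − ρ_c)/ρ_m.
h = 30.2 km × 0.597/3.336 = 5.4 km.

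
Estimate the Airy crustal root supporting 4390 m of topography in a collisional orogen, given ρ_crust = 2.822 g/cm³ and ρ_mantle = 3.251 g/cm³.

Isostatic balance requires: the weight of the topography is balanced by the buoyancy of the root, ρ_c h = (ρ_m − ρ_c) r.
r = h · ρ_c / (ρ_m − ρ_c) = 4390 m × 2.822 / (3.251 − 2.822) = 28900 m.

28900 m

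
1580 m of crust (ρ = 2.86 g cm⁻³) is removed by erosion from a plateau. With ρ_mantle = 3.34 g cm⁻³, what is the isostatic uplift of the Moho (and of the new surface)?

Unloading: uplift u = e ρ_c/ρ_m = 1580 m × 2.86/3.34 = 1350 m.

1350 m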